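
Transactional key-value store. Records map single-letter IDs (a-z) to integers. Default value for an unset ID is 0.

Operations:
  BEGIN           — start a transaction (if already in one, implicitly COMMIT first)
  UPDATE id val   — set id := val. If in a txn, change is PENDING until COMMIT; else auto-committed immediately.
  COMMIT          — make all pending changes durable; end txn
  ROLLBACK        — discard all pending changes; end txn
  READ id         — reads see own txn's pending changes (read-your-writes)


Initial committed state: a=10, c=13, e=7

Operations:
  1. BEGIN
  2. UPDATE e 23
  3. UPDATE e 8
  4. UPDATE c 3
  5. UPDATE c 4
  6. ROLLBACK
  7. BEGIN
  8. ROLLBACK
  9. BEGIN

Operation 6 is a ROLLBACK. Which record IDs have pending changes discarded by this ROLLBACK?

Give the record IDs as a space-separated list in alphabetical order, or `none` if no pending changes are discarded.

Initial committed: {a=10, c=13, e=7}
Op 1: BEGIN: in_txn=True, pending={}
Op 2: UPDATE e=23 (pending; pending now {e=23})
Op 3: UPDATE e=8 (pending; pending now {e=8})
Op 4: UPDATE c=3 (pending; pending now {c=3, e=8})
Op 5: UPDATE c=4 (pending; pending now {c=4, e=8})
Op 6: ROLLBACK: discarded pending ['c', 'e']; in_txn=False
Op 7: BEGIN: in_txn=True, pending={}
Op 8: ROLLBACK: discarded pending []; in_txn=False
Op 9: BEGIN: in_txn=True, pending={}
ROLLBACK at op 6 discards: ['c', 'e']

Answer: c e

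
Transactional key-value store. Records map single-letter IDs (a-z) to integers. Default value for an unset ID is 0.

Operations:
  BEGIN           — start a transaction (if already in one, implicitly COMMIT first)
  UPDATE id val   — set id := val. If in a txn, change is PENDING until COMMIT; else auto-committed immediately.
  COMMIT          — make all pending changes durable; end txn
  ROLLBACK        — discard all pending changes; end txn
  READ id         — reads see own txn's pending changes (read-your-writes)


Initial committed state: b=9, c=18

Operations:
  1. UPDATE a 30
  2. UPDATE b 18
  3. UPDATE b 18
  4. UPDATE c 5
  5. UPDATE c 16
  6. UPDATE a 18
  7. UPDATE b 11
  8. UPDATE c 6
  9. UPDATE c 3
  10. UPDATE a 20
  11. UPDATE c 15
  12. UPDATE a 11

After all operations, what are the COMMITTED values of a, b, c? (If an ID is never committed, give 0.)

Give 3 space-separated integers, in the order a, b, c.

Initial committed: {b=9, c=18}
Op 1: UPDATE a=30 (auto-commit; committed a=30)
Op 2: UPDATE b=18 (auto-commit; committed b=18)
Op 3: UPDATE b=18 (auto-commit; committed b=18)
Op 4: UPDATE c=5 (auto-commit; committed c=5)
Op 5: UPDATE c=16 (auto-commit; committed c=16)
Op 6: UPDATE a=18 (auto-commit; committed a=18)
Op 7: UPDATE b=11 (auto-commit; committed b=11)
Op 8: UPDATE c=6 (auto-commit; committed c=6)
Op 9: UPDATE c=3 (auto-commit; committed c=3)
Op 10: UPDATE a=20 (auto-commit; committed a=20)
Op 11: UPDATE c=15 (auto-commit; committed c=15)
Op 12: UPDATE a=11 (auto-commit; committed a=11)
Final committed: {a=11, b=11, c=15}

Answer: 11 11 15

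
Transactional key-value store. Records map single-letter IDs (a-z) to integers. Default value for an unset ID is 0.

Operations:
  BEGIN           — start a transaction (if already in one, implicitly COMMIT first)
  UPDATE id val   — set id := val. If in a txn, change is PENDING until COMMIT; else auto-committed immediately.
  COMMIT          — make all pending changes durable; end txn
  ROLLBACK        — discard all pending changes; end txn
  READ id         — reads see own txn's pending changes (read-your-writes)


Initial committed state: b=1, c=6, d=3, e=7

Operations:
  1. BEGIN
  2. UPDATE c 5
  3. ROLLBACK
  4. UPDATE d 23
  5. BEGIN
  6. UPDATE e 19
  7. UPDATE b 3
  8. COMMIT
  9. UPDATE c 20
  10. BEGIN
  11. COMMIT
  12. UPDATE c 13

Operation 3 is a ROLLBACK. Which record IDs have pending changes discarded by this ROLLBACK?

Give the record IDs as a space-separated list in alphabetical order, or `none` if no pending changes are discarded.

Answer: c

Derivation:
Initial committed: {b=1, c=6, d=3, e=7}
Op 1: BEGIN: in_txn=True, pending={}
Op 2: UPDATE c=5 (pending; pending now {c=5})
Op 3: ROLLBACK: discarded pending ['c']; in_txn=False
Op 4: UPDATE d=23 (auto-commit; committed d=23)
Op 5: BEGIN: in_txn=True, pending={}
Op 6: UPDATE e=19 (pending; pending now {e=19})
Op 7: UPDATE b=3 (pending; pending now {b=3, e=19})
Op 8: COMMIT: merged ['b', 'e'] into committed; committed now {b=3, c=6, d=23, e=19}
Op 9: UPDATE c=20 (auto-commit; committed c=20)
Op 10: BEGIN: in_txn=True, pending={}
Op 11: COMMIT: merged [] into committed; committed now {b=3, c=20, d=23, e=19}
Op 12: UPDATE c=13 (auto-commit; committed c=13)
ROLLBACK at op 3 discards: ['c']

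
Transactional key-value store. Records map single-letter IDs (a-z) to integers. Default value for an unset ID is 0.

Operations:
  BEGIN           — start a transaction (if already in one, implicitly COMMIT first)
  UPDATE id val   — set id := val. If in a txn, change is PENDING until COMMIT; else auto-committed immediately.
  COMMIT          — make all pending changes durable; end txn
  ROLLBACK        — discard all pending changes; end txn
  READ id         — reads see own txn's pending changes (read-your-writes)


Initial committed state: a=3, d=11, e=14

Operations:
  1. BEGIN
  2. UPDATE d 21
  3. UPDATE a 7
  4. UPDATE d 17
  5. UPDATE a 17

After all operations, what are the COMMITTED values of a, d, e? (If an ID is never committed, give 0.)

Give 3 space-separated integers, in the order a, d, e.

Initial committed: {a=3, d=11, e=14}
Op 1: BEGIN: in_txn=True, pending={}
Op 2: UPDATE d=21 (pending; pending now {d=21})
Op 3: UPDATE a=7 (pending; pending now {a=7, d=21})
Op 4: UPDATE d=17 (pending; pending now {a=7, d=17})
Op 5: UPDATE a=17 (pending; pending now {a=17, d=17})
Final committed: {a=3, d=11, e=14}

Answer: 3 11 14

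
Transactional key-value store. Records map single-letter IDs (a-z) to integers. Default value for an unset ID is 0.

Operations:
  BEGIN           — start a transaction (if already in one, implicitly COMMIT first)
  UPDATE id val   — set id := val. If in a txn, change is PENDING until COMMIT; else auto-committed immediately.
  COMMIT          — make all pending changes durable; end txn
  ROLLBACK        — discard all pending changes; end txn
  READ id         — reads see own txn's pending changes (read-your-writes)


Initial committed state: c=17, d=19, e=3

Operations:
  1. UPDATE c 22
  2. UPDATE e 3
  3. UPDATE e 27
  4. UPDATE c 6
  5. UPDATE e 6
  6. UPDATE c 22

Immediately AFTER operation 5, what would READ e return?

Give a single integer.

Initial committed: {c=17, d=19, e=3}
Op 1: UPDATE c=22 (auto-commit; committed c=22)
Op 2: UPDATE e=3 (auto-commit; committed e=3)
Op 3: UPDATE e=27 (auto-commit; committed e=27)
Op 4: UPDATE c=6 (auto-commit; committed c=6)
Op 5: UPDATE e=6 (auto-commit; committed e=6)
After op 5: visible(e) = 6 (pending={}, committed={c=6, d=19, e=6})

Answer: 6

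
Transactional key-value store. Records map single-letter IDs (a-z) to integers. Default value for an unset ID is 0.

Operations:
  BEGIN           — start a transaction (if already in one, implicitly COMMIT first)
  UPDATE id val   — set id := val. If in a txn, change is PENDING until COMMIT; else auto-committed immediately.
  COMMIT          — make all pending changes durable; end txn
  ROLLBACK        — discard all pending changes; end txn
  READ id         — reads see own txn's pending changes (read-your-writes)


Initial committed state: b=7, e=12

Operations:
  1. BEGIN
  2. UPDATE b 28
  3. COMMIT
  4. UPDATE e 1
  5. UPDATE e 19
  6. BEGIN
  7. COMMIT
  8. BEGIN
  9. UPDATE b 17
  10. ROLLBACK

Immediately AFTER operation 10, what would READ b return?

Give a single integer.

Initial committed: {b=7, e=12}
Op 1: BEGIN: in_txn=True, pending={}
Op 2: UPDATE b=28 (pending; pending now {b=28})
Op 3: COMMIT: merged ['b'] into committed; committed now {b=28, e=12}
Op 4: UPDATE e=1 (auto-commit; committed e=1)
Op 5: UPDATE e=19 (auto-commit; committed e=19)
Op 6: BEGIN: in_txn=True, pending={}
Op 7: COMMIT: merged [] into committed; committed now {b=28, e=19}
Op 8: BEGIN: in_txn=True, pending={}
Op 9: UPDATE b=17 (pending; pending now {b=17})
Op 10: ROLLBACK: discarded pending ['b']; in_txn=False
After op 10: visible(b) = 28 (pending={}, committed={b=28, e=19})

Answer: 28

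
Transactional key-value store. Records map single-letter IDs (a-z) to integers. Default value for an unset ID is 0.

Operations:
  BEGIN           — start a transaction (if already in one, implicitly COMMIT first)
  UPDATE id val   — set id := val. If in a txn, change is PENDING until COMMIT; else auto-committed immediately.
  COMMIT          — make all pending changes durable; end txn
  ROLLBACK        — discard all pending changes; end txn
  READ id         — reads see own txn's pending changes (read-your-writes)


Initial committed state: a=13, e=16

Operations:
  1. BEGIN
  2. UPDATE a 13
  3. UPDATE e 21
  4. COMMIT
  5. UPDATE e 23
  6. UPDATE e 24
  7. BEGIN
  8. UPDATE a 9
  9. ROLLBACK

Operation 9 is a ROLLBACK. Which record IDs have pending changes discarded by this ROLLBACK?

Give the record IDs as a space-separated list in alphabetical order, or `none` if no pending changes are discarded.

Answer: a

Derivation:
Initial committed: {a=13, e=16}
Op 1: BEGIN: in_txn=True, pending={}
Op 2: UPDATE a=13 (pending; pending now {a=13})
Op 3: UPDATE e=21 (pending; pending now {a=13, e=21})
Op 4: COMMIT: merged ['a', 'e'] into committed; committed now {a=13, e=21}
Op 5: UPDATE e=23 (auto-commit; committed e=23)
Op 6: UPDATE e=24 (auto-commit; committed e=24)
Op 7: BEGIN: in_txn=True, pending={}
Op 8: UPDATE a=9 (pending; pending now {a=9})
Op 9: ROLLBACK: discarded pending ['a']; in_txn=False
ROLLBACK at op 9 discards: ['a']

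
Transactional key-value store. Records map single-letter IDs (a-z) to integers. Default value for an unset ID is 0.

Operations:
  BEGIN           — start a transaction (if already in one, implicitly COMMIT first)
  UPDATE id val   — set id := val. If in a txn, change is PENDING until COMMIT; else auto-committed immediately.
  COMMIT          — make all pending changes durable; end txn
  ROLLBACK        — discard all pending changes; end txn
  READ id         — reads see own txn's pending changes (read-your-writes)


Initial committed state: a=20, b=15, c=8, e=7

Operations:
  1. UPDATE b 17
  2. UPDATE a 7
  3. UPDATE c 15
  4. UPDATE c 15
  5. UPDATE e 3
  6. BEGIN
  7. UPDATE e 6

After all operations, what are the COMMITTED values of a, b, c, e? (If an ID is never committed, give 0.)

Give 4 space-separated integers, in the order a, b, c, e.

Initial committed: {a=20, b=15, c=8, e=7}
Op 1: UPDATE b=17 (auto-commit; committed b=17)
Op 2: UPDATE a=7 (auto-commit; committed a=7)
Op 3: UPDATE c=15 (auto-commit; committed c=15)
Op 4: UPDATE c=15 (auto-commit; committed c=15)
Op 5: UPDATE e=3 (auto-commit; committed e=3)
Op 6: BEGIN: in_txn=True, pending={}
Op 7: UPDATE e=6 (pending; pending now {e=6})
Final committed: {a=7, b=17, c=15, e=3}

Answer: 7 17 15 3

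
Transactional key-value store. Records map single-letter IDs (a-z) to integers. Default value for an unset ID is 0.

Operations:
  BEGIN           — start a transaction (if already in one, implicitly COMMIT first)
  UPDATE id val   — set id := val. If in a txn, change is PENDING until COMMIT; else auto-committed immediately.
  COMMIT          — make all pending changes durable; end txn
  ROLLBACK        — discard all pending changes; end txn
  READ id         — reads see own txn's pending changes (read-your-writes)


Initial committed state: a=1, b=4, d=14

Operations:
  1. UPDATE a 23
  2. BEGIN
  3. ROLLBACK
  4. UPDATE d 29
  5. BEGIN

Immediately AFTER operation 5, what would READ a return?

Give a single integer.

Answer: 23

Derivation:
Initial committed: {a=1, b=4, d=14}
Op 1: UPDATE a=23 (auto-commit; committed a=23)
Op 2: BEGIN: in_txn=True, pending={}
Op 3: ROLLBACK: discarded pending []; in_txn=False
Op 4: UPDATE d=29 (auto-commit; committed d=29)
Op 5: BEGIN: in_txn=True, pending={}
After op 5: visible(a) = 23 (pending={}, committed={a=23, b=4, d=29})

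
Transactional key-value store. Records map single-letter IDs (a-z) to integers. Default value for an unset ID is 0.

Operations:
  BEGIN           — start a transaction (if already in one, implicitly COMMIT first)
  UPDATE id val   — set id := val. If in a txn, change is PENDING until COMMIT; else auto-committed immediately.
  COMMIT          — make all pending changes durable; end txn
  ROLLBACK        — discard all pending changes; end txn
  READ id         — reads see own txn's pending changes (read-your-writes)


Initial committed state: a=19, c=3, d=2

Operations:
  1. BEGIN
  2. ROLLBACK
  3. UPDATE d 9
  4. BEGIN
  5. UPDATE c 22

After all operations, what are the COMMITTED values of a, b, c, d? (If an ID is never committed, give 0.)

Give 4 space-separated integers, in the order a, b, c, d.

Answer: 19 0 3 9

Derivation:
Initial committed: {a=19, c=3, d=2}
Op 1: BEGIN: in_txn=True, pending={}
Op 2: ROLLBACK: discarded pending []; in_txn=False
Op 3: UPDATE d=9 (auto-commit; committed d=9)
Op 4: BEGIN: in_txn=True, pending={}
Op 5: UPDATE c=22 (pending; pending now {c=22})
Final committed: {a=19, c=3, d=9}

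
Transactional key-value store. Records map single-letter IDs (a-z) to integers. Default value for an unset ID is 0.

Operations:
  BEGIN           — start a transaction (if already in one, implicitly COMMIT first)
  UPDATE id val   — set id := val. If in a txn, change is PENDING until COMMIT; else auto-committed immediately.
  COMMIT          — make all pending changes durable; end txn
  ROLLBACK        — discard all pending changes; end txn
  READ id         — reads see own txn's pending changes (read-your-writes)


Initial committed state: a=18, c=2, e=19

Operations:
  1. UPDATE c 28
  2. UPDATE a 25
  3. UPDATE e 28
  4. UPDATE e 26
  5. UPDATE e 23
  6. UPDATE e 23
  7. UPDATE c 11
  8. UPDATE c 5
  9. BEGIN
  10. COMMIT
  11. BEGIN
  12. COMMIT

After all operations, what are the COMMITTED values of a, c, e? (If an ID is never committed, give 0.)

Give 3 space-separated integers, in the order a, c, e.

Answer: 25 5 23

Derivation:
Initial committed: {a=18, c=2, e=19}
Op 1: UPDATE c=28 (auto-commit; committed c=28)
Op 2: UPDATE a=25 (auto-commit; committed a=25)
Op 3: UPDATE e=28 (auto-commit; committed e=28)
Op 4: UPDATE e=26 (auto-commit; committed e=26)
Op 5: UPDATE e=23 (auto-commit; committed e=23)
Op 6: UPDATE e=23 (auto-commit; committed e=23)
Op 7: UPDATE c=11 (auto-commit; committed c=11)
Op 8: UPDATE c=5 (auto-commit; committed c=5)
Op 9: BEGIN: in_txn=True, pending={}
Op 10: COMMIT: merged [] into committed; committed now {a=25, c=5, e=23}
Op 11: BEGIN: in_txn=True, pending={}
Op 12: COMMIT: merged [] into committed; committed now {a=25, c=5, e=23}
Final committed: {a=25, c=5, e=23}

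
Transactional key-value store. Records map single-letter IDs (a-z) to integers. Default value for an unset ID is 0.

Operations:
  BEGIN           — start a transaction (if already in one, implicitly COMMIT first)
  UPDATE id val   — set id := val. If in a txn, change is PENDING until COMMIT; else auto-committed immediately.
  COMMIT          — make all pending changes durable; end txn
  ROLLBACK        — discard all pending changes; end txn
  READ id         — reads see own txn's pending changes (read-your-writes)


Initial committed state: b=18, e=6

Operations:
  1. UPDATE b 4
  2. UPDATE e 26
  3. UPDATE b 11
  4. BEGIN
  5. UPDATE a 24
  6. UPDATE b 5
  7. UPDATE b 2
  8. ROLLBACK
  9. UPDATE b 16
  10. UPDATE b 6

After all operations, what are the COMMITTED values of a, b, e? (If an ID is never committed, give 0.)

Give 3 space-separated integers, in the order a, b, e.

Answer: 0 6 26

Derivation:
Initial committed: {b=18, e=6}
Op 1: UPDATE b=4 (auto-commit; committed b=4)
Op 2: UPDATE e=26 (auto-commit; committed e=26)
Op 3: UPDATE b=11 (auto-commit; committed b=11)
Op 4: BEGIN: in_txn=True, pending={}
Op 5: UPDATE a=24 (pending; pending now {a=24})
Op 6: UPDATE b=5 (pending; pending now {a=24, b=5})
Op 7: UPDATE b=2 (pending; pending now {a=24, b=2})
Op 8: ROLLBACK: discarded pending ['a', 'b']; in_txn=False
Op 9: UPDATE b=16 (auto-commit; committed b=16)
Op 10: UPDATE b=6 (auto-commit; committed b=6)
Final committed: {b=6, e=26}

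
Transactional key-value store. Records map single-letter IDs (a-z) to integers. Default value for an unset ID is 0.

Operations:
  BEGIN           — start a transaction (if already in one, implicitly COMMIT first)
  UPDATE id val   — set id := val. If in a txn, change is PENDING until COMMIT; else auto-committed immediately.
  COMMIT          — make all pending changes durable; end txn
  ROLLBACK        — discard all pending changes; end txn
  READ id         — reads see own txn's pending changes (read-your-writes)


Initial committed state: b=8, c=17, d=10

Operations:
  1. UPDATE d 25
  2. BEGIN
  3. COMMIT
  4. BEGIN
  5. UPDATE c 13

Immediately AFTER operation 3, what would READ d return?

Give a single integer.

Initial committed: {b=8, c=17, d=10}
Op 1: UPDATE d=25 (auto-commit; committed d=25)
Op 2: BEGIN: in_txn=True, pending={}
Op 3: COMMIT: merged [] into committed; committed now {b=8, c=17, d=25}
After op 3: visible(d) = 25 (pending={}, committed={b=8, c=17, d=25})

Answer: 25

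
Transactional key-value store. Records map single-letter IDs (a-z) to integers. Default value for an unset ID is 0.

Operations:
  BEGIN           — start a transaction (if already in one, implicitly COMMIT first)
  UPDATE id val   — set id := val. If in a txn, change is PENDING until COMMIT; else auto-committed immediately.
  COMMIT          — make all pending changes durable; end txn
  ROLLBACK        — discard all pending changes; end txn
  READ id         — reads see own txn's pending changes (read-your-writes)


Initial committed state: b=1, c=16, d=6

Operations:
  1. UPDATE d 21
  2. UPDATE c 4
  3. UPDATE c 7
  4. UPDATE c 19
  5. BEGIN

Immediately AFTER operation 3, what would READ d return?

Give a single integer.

Initial committed: {b=1, c=16, d=6}
Op 1: UPDATE d=21 (auto-commit; committed d=21)
Op 2: UPDATE c=4 (auto-commit; committed c=4)
Op 3: UPDATE c=7 (auto-commit; committed c=7)
After op 3: visible(d) = 21 (pending={}, committed={b=1, c=7, d=21})

Answer: 21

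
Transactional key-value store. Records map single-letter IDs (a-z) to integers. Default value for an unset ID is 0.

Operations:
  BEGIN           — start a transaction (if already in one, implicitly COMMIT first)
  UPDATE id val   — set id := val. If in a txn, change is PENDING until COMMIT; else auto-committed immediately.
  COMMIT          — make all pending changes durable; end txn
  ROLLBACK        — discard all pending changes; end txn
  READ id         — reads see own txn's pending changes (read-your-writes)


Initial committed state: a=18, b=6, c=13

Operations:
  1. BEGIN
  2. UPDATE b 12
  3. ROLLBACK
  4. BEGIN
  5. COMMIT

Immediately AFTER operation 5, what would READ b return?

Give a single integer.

Initial committed: {a=18, b=6, c=13}
Op 1: BEGIN: in_txn=True, pending={}
Op 2: UPDATE b=12 (pending; pending now {b=12})
Op 3: ROLLBACK: discarded pending ['b']; in_txn=False
Op 4: BEGIN: in_txn=True, pending={}
Op 5: COMMIT: merged [] into committed; committed now {a=18, b=6, c=13}
After op 5: visible(b) = 6 (pending={}, committed={a=18, b=6, c=13})

Answer: 6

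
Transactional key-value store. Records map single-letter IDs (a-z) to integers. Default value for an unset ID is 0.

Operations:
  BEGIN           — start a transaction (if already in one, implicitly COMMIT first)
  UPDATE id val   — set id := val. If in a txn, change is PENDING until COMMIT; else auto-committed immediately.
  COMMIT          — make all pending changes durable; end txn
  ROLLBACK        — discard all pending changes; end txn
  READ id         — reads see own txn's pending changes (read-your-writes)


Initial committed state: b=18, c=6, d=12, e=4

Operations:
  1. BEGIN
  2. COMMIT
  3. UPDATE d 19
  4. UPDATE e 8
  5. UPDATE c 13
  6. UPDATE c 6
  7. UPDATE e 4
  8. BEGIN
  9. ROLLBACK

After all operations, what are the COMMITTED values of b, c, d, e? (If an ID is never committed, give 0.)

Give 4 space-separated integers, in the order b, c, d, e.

Answer: 18 6 19 4

Derivation:
Initial committed: {b=18, c=6, d=12, e=4}
Op 1: BEGIN: in_txn=True, pending={}
Op 2: COMMIT: merged [] into committed; committed now {b=18, c=6, d=12, e=4}
Op 3: UPDATE d=19 (auto-commit; committed d=19)
Op 4: UPDATE e=8 (auto-commit; committed e=8)
Op 5: UPDATE c=13 (auto-commit; committed c=13)
Op 6: UPDATE c=6 (auto-commit; committed c=6)
Op 7: UPDATE e=4 (auto-commit; committed e=4)
Op 8: BEGIN: in_txn=True, pending={}
Op 9: ROLLBACK: discarded pending []; in_txn=False
Final committed: {b=18, c=6, d=19, e=4}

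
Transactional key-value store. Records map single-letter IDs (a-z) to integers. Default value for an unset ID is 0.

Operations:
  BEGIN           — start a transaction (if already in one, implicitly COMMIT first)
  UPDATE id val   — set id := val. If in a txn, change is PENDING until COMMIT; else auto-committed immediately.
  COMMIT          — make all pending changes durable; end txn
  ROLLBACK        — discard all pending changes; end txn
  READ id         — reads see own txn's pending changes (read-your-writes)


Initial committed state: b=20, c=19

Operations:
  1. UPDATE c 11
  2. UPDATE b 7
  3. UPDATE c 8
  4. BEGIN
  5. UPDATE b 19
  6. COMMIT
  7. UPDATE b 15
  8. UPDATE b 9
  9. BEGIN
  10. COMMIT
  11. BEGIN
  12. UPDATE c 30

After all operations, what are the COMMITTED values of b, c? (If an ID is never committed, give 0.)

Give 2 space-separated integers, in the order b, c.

Answer: 9 8

Derivation:
Initial committed: {b=20, c=19}
Op 1: UPDATE c=11 (auto-commit; committed c=11)
Op 2: UPDATE b=7 (auto-commit; committed b=7)
Op 3: UPDATE c=8 (auto-commit; committed c=8)
Op 4: BEGIN: in_txn=True, pending={}
Op 5: UPDATE b=19 (pending; pending now {b=19})
Op 6: COMMIT: merged ['b'] into committed; committed now {b=19, c=8}
Op 7: UPDATE b=15 (auto-commit; committed b=15)
Op 8: UPDATE b=9 (auto-commit; committed b=9)
Op 9: BEGIN: in_txn=True, pending={}
Op 10: COMMIT: merged [] into committed; committed now {b=9, c=8}
Op 11: BEGIN: in_txn=True, pending={}
Op 12: UPDATE c=30 (pending; pending now {c=30})
Final committed: {b=9, c=8}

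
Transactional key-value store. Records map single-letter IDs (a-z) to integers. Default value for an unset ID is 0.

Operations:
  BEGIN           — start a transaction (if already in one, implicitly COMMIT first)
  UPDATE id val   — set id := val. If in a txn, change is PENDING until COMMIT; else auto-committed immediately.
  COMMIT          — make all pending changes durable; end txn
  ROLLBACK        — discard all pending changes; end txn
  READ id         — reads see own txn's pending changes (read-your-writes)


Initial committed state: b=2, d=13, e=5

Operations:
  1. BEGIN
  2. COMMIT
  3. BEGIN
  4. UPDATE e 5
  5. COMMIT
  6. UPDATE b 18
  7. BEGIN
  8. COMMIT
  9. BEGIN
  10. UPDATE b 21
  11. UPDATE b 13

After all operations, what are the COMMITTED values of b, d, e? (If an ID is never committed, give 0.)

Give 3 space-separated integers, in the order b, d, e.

Answer: 18 13 5

Derivation:
Initial committed: {b=2, d=13, e=5}
Op 1: BEGIN: in_txn=True, pending={}
Op 2: COMMIT: merged [] into committed; committed now {b=2, d=13, e=5}
Op 3: BEGIN: in_txn=True, pending={}
Op 4: UPDATE e=5 (pending; pending now {e=5})
Op 5: COMMIT: merged ['e'] into committed; committed now {b=2, d=13, e=5}
Op 6: UPDATE b=18 (auto-commit; committed b=18)
Op 7: BEGIN: in_txn=True, pending={}
Op 8: COMMIT: merged [] into committed; committed now {b=18, d=13, e=5}
Op 9: BEGIN: in_txn=True, pending={}
Op 10: UPDATE b=21 (pending; pending now {b=21})
Op 11: UPDATE b=13 (pending; pending now {b=13})
Final committed: {b=18, d=13, e=5}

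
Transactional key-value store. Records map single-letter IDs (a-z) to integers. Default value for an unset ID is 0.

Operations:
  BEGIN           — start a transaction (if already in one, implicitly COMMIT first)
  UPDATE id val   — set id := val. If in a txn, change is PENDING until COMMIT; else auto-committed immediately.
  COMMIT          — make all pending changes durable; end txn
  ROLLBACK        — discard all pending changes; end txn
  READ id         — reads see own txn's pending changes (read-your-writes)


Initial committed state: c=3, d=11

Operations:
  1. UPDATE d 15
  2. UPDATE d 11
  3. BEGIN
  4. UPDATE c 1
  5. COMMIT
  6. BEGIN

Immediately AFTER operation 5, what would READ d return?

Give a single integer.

Answer: 11

Derivation:
Initial committed: {c=3, d=11}
Op 1: UPDATE d=15 (auto-commit; committed d=15)
Op 2: UPDATE d=11 (auto-commit; committed d=11)
Op 3: BEGIN: in_txn=True, pending={}
Op 4: UPDATE c=1 (pending; pending now {c=1})
Op 5: COMMIT: merged ['c'] into committed; committed now {c=1, d=11}
After op 5: visible(d) = 11 (pending={}, committed={c=1, d=11})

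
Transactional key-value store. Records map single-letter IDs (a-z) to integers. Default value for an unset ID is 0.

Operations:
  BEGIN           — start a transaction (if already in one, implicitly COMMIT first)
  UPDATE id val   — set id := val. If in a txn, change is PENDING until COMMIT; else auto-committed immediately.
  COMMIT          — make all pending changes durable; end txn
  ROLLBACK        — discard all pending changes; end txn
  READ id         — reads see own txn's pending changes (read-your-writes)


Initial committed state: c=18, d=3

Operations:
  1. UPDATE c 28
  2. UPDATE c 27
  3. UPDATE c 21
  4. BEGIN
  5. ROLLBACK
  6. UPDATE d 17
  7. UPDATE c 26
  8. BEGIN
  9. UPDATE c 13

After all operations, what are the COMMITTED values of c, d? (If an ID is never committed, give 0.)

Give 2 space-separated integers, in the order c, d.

Initial committed: {c=18, d=3}
Op 1: UPDATE c=28 (auto-commit; committed c=28)
Op 2: UPDATE c=27 (auto-commit; committed c=27)
Op 3: UPDATE c=21 (auto-commit; committed c=21)
Op 4: BEGIN: in_txn=True, pending={}
Op 5: ROLLBACK: discarded pending []; in_txn=False
Op 6: UPDATE d=17 (auto-commit; committed d=17)
Op 7: UPDATE c=26 (auto-commit; committed c=26)
Op 8: BEGIN: in_txn=True, pending={}
Op 9: UPDATE c=13 (pending; pending now {c=13})
Final committed: {c=26, d=17}

Answer: 26 17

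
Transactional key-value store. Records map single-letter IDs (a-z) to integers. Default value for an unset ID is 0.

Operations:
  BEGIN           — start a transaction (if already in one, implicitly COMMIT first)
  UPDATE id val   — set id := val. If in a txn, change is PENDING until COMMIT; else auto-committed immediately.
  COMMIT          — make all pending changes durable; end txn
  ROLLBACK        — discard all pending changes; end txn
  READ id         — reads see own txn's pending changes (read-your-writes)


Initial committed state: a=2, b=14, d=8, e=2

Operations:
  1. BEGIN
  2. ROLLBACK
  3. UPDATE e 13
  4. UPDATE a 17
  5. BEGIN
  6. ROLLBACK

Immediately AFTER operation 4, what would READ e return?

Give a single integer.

Initial committed: {a=2, b=14, d=8, e=2}
Op 1: BEGIN: in_txn=True, pending={}
Op 2: ROLLBACK: discarded pending []; in_txn=False
Op 3: UPDATE e=13 (auto-commit; committed e=13)
Op 4: UPDATE a=17 (auto-commit; committed a=17)
After op 4: visible(e) = 13 (pending={}, committed={a=17, b=14, d=8, e=13})

Answer: 13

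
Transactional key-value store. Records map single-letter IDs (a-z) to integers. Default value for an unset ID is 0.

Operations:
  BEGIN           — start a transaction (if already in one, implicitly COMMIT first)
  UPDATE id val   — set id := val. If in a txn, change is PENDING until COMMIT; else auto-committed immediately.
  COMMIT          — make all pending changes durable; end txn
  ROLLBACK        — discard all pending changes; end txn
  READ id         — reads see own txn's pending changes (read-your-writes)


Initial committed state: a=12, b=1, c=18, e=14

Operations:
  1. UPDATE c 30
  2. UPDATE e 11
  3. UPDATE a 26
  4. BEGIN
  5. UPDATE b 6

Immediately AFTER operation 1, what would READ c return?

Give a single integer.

Answer: 30

Derivation:
Initial committed: {a=12, b=1, c=18, e=14}
Op 1: UPDATE c=30 (auto-commit; committed c=30)
After op 1: visible(c) = 30 (pending={}, committed={a=12, b=1, c=30, e=14})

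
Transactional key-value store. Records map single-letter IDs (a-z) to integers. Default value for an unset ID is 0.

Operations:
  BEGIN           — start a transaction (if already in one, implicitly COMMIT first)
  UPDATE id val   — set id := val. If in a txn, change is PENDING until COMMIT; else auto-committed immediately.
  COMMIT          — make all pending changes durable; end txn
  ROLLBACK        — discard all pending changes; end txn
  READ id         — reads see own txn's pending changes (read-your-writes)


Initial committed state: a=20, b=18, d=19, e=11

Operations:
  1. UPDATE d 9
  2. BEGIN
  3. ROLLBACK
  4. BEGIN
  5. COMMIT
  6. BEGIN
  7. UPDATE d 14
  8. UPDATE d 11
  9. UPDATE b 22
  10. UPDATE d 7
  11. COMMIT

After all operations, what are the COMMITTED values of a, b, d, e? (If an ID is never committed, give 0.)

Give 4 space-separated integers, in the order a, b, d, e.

Initial committed: {a=20, b=18, d=19, e=11}
Op 1: UPDATE d=9 (auto-commit; committed d=9)
Op 2: BEGIN: in_txn=True, pending={}
Op 3: ROLLBACK: discarded pending []; in_txn=False
Op 4: BEGIN: in_txn=True, pending={}
Op 5: COMMIT: merged [] into committed; committed now {a=20, b=18, d=9, e=11}
Op 6: BEGIN: in_txn=True, pending={}
Op 7: UPDATE d=14 (pending; pending now {d=14})
Op 8: UPDATE d=11 (pending; pending now {d=11})
Op 9: UPDATE b=22 (pending; pending now {b=22, d=11})
Op 10: UPDATE d=7 (pending; pending now {b=22, d=7})
Op 11: COMMIT: merged ['b', 'd'] into committed; committed now {a=20, b=22, d=7, e=11}
Final committed: {a=20, b=22, d=7, e=11}

Answer: 20 22 7 11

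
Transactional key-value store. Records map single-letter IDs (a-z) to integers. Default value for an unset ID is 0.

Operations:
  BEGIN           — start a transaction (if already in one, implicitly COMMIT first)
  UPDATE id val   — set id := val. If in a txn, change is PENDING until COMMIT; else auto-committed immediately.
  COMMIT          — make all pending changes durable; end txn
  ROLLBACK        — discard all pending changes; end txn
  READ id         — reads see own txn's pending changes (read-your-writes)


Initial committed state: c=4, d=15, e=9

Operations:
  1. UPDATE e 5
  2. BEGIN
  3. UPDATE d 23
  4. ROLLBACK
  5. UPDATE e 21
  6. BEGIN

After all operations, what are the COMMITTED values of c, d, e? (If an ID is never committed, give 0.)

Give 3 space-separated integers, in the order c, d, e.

Answer: 4 15 21

Derivation:
Initial committed: {c=4, d=15, e=9}
Op 1: UPDATE e=5 (auto-commit; committed e=5)
Op 2: BEGIN: in_txn=True, pending={}
Op 3: UPDATE d=23 (pending; pending now {d=23})
Op 4: ROLLBACK: discarded pending ['d']; in_txn=False
Op 5: UPDATE e=21 (auto-commit; committed e=21)
Op 6: BEGIN: in_txn=True, pending={}
Final committed: {c=4, d=15, e=21}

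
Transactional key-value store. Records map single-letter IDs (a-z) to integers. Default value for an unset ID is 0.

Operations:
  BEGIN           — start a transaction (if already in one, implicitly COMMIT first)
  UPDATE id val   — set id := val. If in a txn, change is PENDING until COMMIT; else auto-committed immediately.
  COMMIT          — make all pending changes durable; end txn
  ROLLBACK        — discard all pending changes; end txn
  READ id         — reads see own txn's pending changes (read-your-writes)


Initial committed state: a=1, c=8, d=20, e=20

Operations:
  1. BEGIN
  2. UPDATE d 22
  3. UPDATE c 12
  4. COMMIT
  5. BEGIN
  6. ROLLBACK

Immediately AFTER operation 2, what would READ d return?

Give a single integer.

Initial committed: {a=1, c=8, d=20, e=20}
Op 1: BEGIN: in_txn=True, pending={}
Op 2: UPDATE d=22 (pending; pending now {d=22})
After op 2: visible(d) = 22 (pending={d=22}, committed={a=1, c=8, d=20, e=20})

Answer: 22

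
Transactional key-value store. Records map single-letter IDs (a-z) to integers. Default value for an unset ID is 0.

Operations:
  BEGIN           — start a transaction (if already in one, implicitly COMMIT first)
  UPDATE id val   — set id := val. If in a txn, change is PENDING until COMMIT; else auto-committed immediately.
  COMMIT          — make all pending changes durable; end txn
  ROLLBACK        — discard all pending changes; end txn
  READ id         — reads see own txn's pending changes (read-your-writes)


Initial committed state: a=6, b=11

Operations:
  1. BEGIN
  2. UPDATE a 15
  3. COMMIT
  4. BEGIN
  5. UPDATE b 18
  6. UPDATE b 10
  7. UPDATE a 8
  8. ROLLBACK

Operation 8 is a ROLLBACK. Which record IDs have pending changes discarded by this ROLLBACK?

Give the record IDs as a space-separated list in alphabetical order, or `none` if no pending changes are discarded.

Answer: a b

Derivation:
Initial committed: {a=6, b=11}
Op 1: BEGIN: in_txn=True, pending={}
Op 2: UPDATE a=15 (pending; pending now {a=15})
Op 3: COMMIT: merged ['a'] into committed; committed now {a=15, b=11}
Op 4: BEGIN: in_txn=True, pending={}
Op 5: UPDATE b=18 (pending; pending now {b=18})
Op 6: UPDATE b=10 (pending; pending now {b=10})
Op 7: UPDATE a=8 (pending; pending now {a=8, b=10})
Op 8: ROLLBACK: discarded pending ['a', 'b']; in_txn=False
ROLLBACK at op 8 discards: ['a', 'b']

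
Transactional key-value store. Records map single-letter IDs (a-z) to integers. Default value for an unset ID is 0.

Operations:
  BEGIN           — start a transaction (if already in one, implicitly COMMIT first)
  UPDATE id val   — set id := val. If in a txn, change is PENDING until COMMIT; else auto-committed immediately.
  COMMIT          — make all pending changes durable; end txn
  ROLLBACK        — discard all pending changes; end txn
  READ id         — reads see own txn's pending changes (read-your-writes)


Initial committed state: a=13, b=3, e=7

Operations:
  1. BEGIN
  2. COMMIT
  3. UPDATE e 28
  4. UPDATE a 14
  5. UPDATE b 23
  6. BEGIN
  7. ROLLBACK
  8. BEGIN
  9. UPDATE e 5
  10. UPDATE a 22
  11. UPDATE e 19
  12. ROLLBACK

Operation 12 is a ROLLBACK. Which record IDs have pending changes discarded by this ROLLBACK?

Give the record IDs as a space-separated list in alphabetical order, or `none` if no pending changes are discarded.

Initial committed: {a=13, b=3, e=7}
Op 1: BEGIN: in_txn=True, pending={}
Op 2: COMMIT: merged [] into committed; committed now {a=13, b=3, e=7}
Op 3: UPDATE e=28 (auto-commit; committed e=28)
Op 4: UPDATE a=14 (auto-commit; committed a=14)
Op 5: UPDATE b=23 (auto-commit; committed b=23)
Op 6: BEGIN: in_txn=True, pending={}
Op 7: ROLLBACK: discarded pending []; in_txn=False
Op 8: BEGIN: in_txn=True, pending={}
Op 9: UPDATE e=5 (pending; pending now {e=5})
Op 10: UPDATE a=22 (pending; pending now {a=22, e=5})
Op 11: UPDATE e=19 (pending; pending now {a=22, e=19})
Op 12: ROLLBACK: discarded pending ['a', 'e']; in_txn=False
ROLLBACK at op 12 discards: ['a', 'e']

Answer: a e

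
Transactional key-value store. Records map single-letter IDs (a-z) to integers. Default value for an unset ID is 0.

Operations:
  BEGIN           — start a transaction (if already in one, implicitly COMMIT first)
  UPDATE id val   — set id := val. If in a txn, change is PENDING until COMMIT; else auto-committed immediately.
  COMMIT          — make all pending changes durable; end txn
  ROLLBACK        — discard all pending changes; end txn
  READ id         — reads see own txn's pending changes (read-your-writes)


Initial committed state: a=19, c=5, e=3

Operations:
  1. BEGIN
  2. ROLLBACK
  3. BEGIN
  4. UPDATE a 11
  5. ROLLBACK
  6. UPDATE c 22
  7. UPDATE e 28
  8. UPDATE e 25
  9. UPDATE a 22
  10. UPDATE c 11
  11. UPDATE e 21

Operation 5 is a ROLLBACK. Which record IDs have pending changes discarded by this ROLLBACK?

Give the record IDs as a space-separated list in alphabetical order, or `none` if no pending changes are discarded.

Initial committed: {a=19, c=5, e=3}
Op 1: BEGIN: in_txn=True, pending={}
Op 2: ROLLBACK: discarded pending []; in_txn=False
Op 3: BEGIN: in_txn=True, pending={}
Op 4: UPDATE a=11 (pending; pending now {a=11})
Op 5: ROLLBACK: discarded pending ['a']; in_txn=False
Op 6: UPDATE c=22 (auto-commit; committed c=22)
Op 7: UPDATE e=28 (auto-commit; committed e=28)
Op 8: UPDATE e=25 (auto-commit; committed e=25)
Op 9: UPDATE a=22 (auto-commit; committed a=22)
Op 10: UPDATE c=11 (auto-commit; committed c=11)
Op 11: UPDATE e=21 (auto-commit; committed e=21)
ROLLBACK at op 5 discards: ['a']

Answer: a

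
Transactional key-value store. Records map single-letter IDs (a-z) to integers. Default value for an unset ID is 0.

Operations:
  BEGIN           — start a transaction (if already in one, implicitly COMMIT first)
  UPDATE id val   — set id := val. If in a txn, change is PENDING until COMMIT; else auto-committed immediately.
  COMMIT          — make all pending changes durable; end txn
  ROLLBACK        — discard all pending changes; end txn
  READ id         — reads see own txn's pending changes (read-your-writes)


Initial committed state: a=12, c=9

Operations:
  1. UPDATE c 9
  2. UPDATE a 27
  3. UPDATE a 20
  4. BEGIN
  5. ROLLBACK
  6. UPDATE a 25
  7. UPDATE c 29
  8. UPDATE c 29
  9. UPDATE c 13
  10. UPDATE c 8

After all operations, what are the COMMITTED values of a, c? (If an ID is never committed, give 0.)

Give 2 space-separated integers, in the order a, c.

Answer: 25 8

Derivation:
Initial committed: {a=12, c=9}
Op 1: UPDATE c=9 (auto-commit; committed c=9)
Op 2: UPDATE a=27 (auto-commit; committed a=27)
Op 3: UPDATE a=20 (auto-commit; committed a=20)
Op 4: BEGIN: in_txn=True, pending={}
Op 5: ROLLBACK: discarded pending []; in_txn=False
Op 6: UPDATE a=25 (auto-commit; committed a=25)
Op 7: UPDATE c=29 (auto-commit; committed c=29)
Op 8: UPDATE c=29 (auto-commit; committed c=29)
Op 9: UPDATE c=13 (auto-commit; committed c=13)
Op 10: UPDATE c=8 (auto-commit; committed c=8)
Final committed: {a=25, c=8}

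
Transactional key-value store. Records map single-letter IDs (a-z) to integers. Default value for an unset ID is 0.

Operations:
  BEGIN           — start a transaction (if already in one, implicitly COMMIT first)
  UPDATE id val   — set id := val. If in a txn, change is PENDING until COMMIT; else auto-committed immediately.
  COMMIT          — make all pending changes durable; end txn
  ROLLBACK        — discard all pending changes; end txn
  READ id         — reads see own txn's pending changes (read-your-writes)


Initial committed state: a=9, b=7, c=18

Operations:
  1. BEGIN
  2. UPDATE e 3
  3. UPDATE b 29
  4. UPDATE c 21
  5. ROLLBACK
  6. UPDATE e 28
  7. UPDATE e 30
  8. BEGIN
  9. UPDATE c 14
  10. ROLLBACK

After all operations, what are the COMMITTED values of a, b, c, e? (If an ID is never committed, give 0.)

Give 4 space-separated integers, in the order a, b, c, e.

Answer: 9 7 18 30

Derivation:
Initial committed: {a=9, b=7, c=18}
Op 1: BEGIN: in_txn=True, pending={}
Op 2: UPDATE e=3 (pending; pending now {e=3})
Op 3: UPDATE b=29 (pending; pending now {b=29, e=3})
Op 4: UPDATE c=21 (pending; pending now {b=29, c=21, e=3})
Op 5: ROLLBACK: discarded pending ['b', 'c', 'e']; in_txn=False
Op 6: UPDATE e=28 (auto-commit; committed e=28)
Op 7: UPDATE e=30 (auto-commit; committed e=30)
Op 8: BEGIN: in_txn=True, pending={}
Op 9: UPDATE c=14 (pending; pending now {c=14})
Op 10: ROLLBACK: discarded pending ['c']; in_txn=False
Final committed: {a=9, b=7, c=18, e=30}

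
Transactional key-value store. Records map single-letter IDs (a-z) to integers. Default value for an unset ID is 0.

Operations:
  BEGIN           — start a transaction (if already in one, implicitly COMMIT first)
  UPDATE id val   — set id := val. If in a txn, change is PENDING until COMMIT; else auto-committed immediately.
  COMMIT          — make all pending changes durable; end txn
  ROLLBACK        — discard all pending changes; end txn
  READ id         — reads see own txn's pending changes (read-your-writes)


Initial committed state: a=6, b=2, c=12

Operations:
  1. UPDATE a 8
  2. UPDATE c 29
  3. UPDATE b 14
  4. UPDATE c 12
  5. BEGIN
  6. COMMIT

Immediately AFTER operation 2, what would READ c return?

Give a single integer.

Initial committed: {a=6, b=2, c=12}
Op 1: UPDATE a=8 (auto-commit; committed a=8)
Op 2: UPDATE c=29 (auto-commit; committed c=29)
After op 2: visible(c) = 29 (pending={}, committed={a=8, b=2, c=29})

Answer: 29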